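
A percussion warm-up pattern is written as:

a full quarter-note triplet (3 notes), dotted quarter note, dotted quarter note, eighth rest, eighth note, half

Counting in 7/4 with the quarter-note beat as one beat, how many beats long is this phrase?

One quarter-note beat = 2 eighth notes.
In eighth notes: a full quarter-note triplet (3 notes) (three triplet quarters span one half) = 4; dotted quarter note = 3; dotted quarter note = 3; eighth rest = 1; eighth note = 1; half = 4.
Sum: 4 + 3 + 3 + 1 + 1 + 4 = 16.
16 ÷ 2 = 8 beats.

8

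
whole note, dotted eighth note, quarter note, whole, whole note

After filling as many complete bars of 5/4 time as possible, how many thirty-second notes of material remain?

30

One bar of 5/4 = 20 sixteenth notes.
In sixteenth notes: whole note = 16; dotted eighth note = 3; quarter note = 4; whole = 16; whole note = 16.
Altogether 16 + 3 + 4 + 16 + 16 = 55.
55 ÷ 20 = 2 complete bars with 15 sixteenth notes remaining = 30 thirty-second notes.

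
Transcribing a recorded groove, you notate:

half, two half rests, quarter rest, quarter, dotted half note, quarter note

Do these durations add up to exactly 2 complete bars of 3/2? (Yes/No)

One bar of 3/2 = 6 quarter notes, so 2 bars = 12.
Working in quarter notes: half = 2; half rest = 2; half rest = 2; quarter rest = 1; quarter = 1; dotted half note = 3; quarter note = 1.
Altogether 2 + 2 + 2 + 1 + 1 + 3 + 1 = 12.
12 equals 12, so the answer is Yes.

Yes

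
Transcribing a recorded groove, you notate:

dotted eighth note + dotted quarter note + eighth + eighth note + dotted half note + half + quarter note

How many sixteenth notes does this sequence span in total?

Convert each value to sixteenth notes: dotted eighth note = 3; dotted quarter note = 6; eighth = 2; eighth note = 2; dotted half note = 12; half = 8; quarter note = 4.
Altogether 3 + 6 + 2 + 2 + 12 + 8 + 4 = 37 sixteenth notes.

37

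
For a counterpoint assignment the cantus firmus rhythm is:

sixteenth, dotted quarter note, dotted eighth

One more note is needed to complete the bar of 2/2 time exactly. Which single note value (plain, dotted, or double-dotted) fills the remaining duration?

The bar of 2/2 = 16 sixteenth notes.
Each duration in sixteenth notes: sixteenth = 1; dotted quarter note = 6; dotted eighth = 3.
Altogether 1 + 6 + 3 = 10.
Remaining: 16 − 10 = 6 sixteenth notes, which is a dotted quarter note.

dotted quarter note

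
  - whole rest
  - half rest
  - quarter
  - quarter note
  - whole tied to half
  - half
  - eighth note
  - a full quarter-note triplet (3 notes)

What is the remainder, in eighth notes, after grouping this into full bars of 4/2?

5

One bar of 4/2 = 16 eighth notes.
Express everything in eighth notes: whole rest = 8; half rest = 4; quarter = 2; quarter note = 2; whole tied to half (whole + half) = 12; half = 4; eighth note = 1; a full quarter-note triplet (3 notes) (three triplet quarters span one half) = 4.
Altogether 8 + 4 + 2 + 2 + 12 + 4 + 1 + 4 = 37.
37 ÷ 16 = 2 complete bars with 5 eighth notes remaining.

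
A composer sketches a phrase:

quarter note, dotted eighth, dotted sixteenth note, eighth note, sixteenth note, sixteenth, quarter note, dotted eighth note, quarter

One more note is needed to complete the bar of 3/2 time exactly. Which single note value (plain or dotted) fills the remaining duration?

thirty-second note

The bar of 3/2 = 48 thirty-second notes.
Working in thirty-second notes: quarter note = 8; dotted eighth = 6; dotted sixteenth note = 3; eighth note = 4; sixteenth note = 2; sixteenth = 2; quarter note = 8; dotted eighth note = 6; quarter = 8.
Total: 8 + 6 + 3 + 4 + 2 + 2 + 8 + 6 + 8 = 47.
Remaining: 48 − 47 = 1 thirty-second note, which is a thirty-second note.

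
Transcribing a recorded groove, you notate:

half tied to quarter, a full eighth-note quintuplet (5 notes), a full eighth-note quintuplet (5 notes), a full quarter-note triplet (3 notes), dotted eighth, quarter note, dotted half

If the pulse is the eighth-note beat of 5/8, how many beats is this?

One eighth-note beat = 2 sixteenth notes.
Each duration in sixteenth notes: half tied to quarter (half + quarter) = 12; a full eighth-note quintuplet (5 notes) (five quintuplet eighths span one half) = 8; a full eighth-note quintuplet (5 notes) (five quintuplet eighths span one half) = 8; a full quarter-note triplet (3 notes) (three triplet quarters span one half) = 8; dotted eighth = 3; quarter note = 4; dotted half = 12.
Total: 12 + 8 + 8 + 8 + 3 + 4 + 12 = 55.
55 ÷ 2 = 27.5 beats.

27.5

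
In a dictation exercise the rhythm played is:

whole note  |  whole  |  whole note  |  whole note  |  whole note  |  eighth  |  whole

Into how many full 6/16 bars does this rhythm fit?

One bar of 6/16 = 3 eighth notes.
In eighth notes: whole note = 8; whole = 8; whole note = 8; whole note = 8; whole note = 8; eighth = 1; whole = 8.
Total: 8 + 8 + 8 + 8 + 8 + 1 + 8 = 49.
49 ÷ 3 = 16 complete bars with 1 left over.

16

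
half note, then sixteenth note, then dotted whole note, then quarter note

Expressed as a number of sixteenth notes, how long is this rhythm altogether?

37

In sixteenth notes: half note = 8; sixteenth note = 1; dotted whole note = 24; quarter note = 4.
Sum: 8 + 1 + 24 + 4 = 37 sixteenth notes.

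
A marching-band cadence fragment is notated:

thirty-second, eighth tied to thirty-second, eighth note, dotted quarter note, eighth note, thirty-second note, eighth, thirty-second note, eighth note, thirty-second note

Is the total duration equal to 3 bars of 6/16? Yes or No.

One bar of 6/16 = 12 thirty-second notes, so 3 bars = 36.
Each duration in thirty-second notes: thirty-second = 1; eighth tied to thirty-second (eighth + thirty-second) = 5; eighth note = 4; dotted quarter note = 12; eighth note = 4; thirty-second note = 1; eighth = 4; thirty-second note = 1; eighth note = 4; thirty-second note = 1.
Total: 1 + 5 + 4 + 12 + 4 + 1 + 4 + 1 + 4 + 1 = 37.
37 exceeds 36, so the answer is No.

No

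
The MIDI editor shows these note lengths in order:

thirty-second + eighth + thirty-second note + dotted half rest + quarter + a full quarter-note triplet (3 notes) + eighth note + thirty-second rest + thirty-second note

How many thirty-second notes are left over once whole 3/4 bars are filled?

12

One bar of 3/4 = 24 thirty-second notes.
Each duration in thirty-second notes: thirty-second = 1; eighth = 4; thirty-second note = 1; dotted half rest = 24; quarter = 8; a full quarter-note triplet (3 notes) (three triplet quarters span one half) = 16; eighth note = 4; thirty-second rest = 1; thirty-second note = 1.
Adding: 1 + 4 + 1 + 24 + 8 + 16 + 4 + 1 + 1 = 60.
60 ÷ 24 = 2 complete bars with 12 thirty-second notes remaining.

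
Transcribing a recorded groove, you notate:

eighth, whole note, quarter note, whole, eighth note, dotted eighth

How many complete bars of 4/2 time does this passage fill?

One bar of 4/2 = 32 sixteenth notes.
Express everything in sixteenth notes: eighth = 2; whole note = 16; quarter note = 4; whole = 16; eighth note = 2; dotted eighth = 3.
Adding: 2 + 16 + 4 + 16 + 2 + 3 = 43.
43 ÷ 32 = 1 complete bar with 11 left over.

1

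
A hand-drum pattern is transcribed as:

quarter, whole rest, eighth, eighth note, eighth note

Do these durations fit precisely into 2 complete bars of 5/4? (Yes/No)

One bar of 5/4 = 10 eighth notes, so 2 bars = 20.
Each duration in eighth notes: quarter = 2; whole rest = 8; eighth = 1; eighth note = 1; eighth note = 1.
Altogether 2 + 8 + 1 + 1 + 1 = 13.
13 falls short of 20, so the answer is No.

No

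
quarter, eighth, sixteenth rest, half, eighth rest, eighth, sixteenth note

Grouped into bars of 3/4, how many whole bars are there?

One bar of 3/4 = 12 sixteenth notes.
Convert each value to sixteenth notes: quarter = 4; eighth = 2; sixteenth rest = 1; half = 8; eighth rest = 2; eighth = 2; sixteenth note = 1.
Altogether 4 + 2 + 1 + 8 + 2 + 2 + 1 = 20.
20 ÷ 12 = 1 complete bar with 8 left over.

1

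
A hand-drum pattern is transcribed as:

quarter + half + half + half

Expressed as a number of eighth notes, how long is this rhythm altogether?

14

Working in eighth notes: quarter = 2; half = 4; half = 4; half = 4.
Altogether 2 + 4 + 4 + 4 = 14 eighth notes.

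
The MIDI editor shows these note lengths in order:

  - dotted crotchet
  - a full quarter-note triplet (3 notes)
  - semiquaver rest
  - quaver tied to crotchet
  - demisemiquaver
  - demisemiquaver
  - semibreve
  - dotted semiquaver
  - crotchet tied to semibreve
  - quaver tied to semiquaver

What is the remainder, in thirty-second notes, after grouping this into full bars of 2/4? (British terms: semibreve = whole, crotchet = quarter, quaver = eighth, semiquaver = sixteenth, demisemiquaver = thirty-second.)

13

One bar of 2/4 = 16 thirty-second notes.
Working in thirty-second notes: dotted crotchet = 12; a full quarter-note triplet (3 notes) (three triplet quarters span one half) = 16; semiquaver rest = 2; quaver tied to crotchet (quaver + crotchet) = 12; demisemiquaver = 1; demisemiquaver = 1; semibreve = 32; dotted semiquaver = 3; crotchet tied to semibreve (crotchet + semibreve) = 40; quaver tied to semiquaver (quaver + semiquaver) = 6.
Adding: 12 + 16 + 2 + 12 + 1 + 1 + 32 + 3 + 40 + 6 = 125.
125 ÷ 16 = 7 complete bars with 13 thirty-second notes remaining.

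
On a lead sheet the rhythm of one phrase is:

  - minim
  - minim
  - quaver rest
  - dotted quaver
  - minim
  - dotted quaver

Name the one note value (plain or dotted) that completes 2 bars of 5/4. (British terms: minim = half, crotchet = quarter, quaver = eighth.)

2 bars of 5/4 = 40 sixteenth notes.
Each duration in sixteenth notes: minim = 8; minim = 8; quaver rest = 2; dotted quaver = 3; minim = 8; dotted quaver = 3.
Sum: 8 + 8 + 2 + 3 + 8 + 3 = 32.
Remaining: 40 − 32 = 8 sixteenth notes, which is a half note.

half note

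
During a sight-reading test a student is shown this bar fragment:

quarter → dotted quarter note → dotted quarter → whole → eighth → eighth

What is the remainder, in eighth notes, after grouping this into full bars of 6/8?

0

One bar of 6/8 = 6 eighth notes.
Working in eighth notes: quarter = 2; dotted quarter note = 3; dotted quarter = 3; whole = 8; eighth = 1; eighth = 1.
Total: 2 + 3 + 3 + 8 + 1 + 1 = 18.
18 ÷ 6 = 3 complete bars with 0 eighth notes remaining.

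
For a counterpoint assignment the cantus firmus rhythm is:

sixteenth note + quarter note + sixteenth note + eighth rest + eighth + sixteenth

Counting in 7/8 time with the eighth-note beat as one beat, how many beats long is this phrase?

One eighth-note beat = 2 sixteenth notes.
Each duration in sixteenth notes: sixteenth note = 1; quarter note = 4; sixteenth note = 1; eighth rest = 2; eighth = 2; sixteenth = 1.
Altogether 1 + 4 + 1 + 2 + 2 + 1 = 11.
11 ÷ 2 = 5.5 beats.

5.5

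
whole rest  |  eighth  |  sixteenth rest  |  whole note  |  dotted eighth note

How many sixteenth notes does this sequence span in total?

38

In sixteenth notes: whole rest = 16; eighth = 2; sixteenth rest = 1; whole note = 16; dotted eighth note = 3.
Adding: 16 + 2 + 1 + 16 + 3 = 38 sixteenth notes.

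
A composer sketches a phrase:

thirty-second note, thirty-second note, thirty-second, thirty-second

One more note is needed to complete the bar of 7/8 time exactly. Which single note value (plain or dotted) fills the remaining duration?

dotted half note

The bar of 7/8 = 28 thirty-second notes.
Convert each value to thirty-second notes: thirty-second note = 1; thirty-second note = 1; thirty-second = 1; thirty-second = 1.
Adding: 1 + 1 + 1 + 1 = 4.
Remaining: 28 − 4 = 24 thirty-second notes, which is a dotted half note.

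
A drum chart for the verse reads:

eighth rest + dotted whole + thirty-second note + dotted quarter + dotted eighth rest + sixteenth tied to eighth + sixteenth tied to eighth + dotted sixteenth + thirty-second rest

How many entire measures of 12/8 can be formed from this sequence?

One bar of 12/8 = 48 thirty-second notes.
In thirty-second notes: eighth rest = 4; dotted whole = 48; thirty-second note = 1; dotted quarter = 12; dotted eighth rest = 6; sixteenth tied to eighth (sixteenth + eighth) = 6; sixteenth tied to eighth (sixteenth + eighth) = 6; dotted sixteenth = 3; thirty-second rest = 1.
Adding: 4 + 48 + 1 + 12 + 6 + 6 + 6 + 3 + 1 = 87.
87 ÷ 48 = 1 complete bar with 39 left over.

1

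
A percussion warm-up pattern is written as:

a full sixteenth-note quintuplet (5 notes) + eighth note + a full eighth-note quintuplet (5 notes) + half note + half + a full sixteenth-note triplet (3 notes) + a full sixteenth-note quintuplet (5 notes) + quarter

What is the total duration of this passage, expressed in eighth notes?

Working in eighth notes: a full sixteenth-note quintuplet (5 notes) (five quintuplet sixteenths span one quarter) = 2; eighth note = 1; a full eighth-note quintuplet (5 notes) (five quintuplet eighths span one half) = 4; half note = 4; half = 4; a full sixteenth-note triplet (3 notes) (three triplet sixteenths span one eighth) = 1; a full sixteenth-note quintuplet (5 notes) (five quintuplet sixteenths span one quarter) = 2; quarter = 2.
Altogether 2 + 1 + 4 + 4 + 4 + 1 + 2 + 2 = 20 eighth notes.

20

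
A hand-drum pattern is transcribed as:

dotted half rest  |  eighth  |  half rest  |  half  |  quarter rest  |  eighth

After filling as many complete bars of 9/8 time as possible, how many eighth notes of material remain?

0

One bar of 9/8 = 9 eighth notes.
Each duration in eighth notes: dotted half rest = 6; eighth = 1; half rest = 4; half = 4; quarter rest = 2; eighth = 1.
Altogether 6 + 1 + 4 + 4 + 2 + 1 = 18.
18 ÷ 9 = 2 complete bars with 0 eighth notes remaining.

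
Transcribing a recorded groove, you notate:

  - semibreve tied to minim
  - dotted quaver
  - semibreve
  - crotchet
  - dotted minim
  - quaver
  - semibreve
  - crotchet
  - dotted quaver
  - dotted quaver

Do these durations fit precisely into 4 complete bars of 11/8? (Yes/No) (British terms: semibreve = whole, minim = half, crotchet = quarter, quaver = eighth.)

One bar of 11/8 = 22 sixteenth notes, so 4 bars = 88.
In sixteenth notes: semibreve tied to minim (semibreve + minim) = 24; dotted quaver = 3; semibreve = 16; crotchet = 4; dotted minim = 12; quaver = 2; semibreve = 16; crotchet = 4; dotted quaver = 3; dotted quaver = 3.
Sum: 24 + 3 + 16 + 4 + 12 + 2 + 16 + 4 + 3 + 3 = 87.
87 falls short of 88, so the answer is No.

No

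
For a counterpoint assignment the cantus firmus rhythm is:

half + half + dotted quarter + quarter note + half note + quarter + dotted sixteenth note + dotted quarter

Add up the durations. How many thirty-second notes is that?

Working in thirty-second notes: half = 16; half = 16; dotted quarter = 12; quarter note = 8; half note = 16; quarter = 8; dotted sixteenth note = 3; dotted quarter = 12.
Sum: 16 + 16 + 12 + 8 + 16 + 8 + 3 + 12 = 91 thirty-second notes.

91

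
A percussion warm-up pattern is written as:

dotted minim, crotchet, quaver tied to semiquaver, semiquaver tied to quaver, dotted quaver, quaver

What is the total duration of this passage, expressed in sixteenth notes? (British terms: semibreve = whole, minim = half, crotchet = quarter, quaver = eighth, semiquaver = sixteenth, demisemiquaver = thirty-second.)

Working in sixteenth notes: dotted minim = 12; crotchet = 4; quaver tied to semiquaver (quaver + semiquaver) = 3; semiquaver tied to quaver (semiquaver + quaver) = 3; dotted quaver = 3; quaver = 2.
Adding: 12 + 4 + 3 + 3 + 3 + 2 = 27 sixteenth notes.

27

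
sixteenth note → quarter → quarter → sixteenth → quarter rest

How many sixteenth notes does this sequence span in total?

In sixteenth notes: sixteenth note = 1; quarter = 4; quarter = 4; sixteenth = 1; quarter rest = 4.
Adding: 1 + 4 + 4 + 1 + 4 = 14 sixteenth notes.

14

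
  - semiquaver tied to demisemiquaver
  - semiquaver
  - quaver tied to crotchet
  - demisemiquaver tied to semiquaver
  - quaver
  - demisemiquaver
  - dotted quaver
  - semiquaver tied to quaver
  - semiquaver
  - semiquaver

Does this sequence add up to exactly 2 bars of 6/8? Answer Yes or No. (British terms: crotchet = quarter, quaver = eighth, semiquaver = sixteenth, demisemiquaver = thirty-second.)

One bar of 6/8 = 24 thirty-second notes, so 2 bars = 48.
Each duration in thirty-second notes: semiquaver tied to demisemiquaver (semiquaver + demisemiquaver) = 3; semiquaver = 2; quaver tied to crotchet (quaver + crotchet) = 12; demisemiquaver tied to semiquaver (demisemiquaver + semiquaver) = 3; quaver = 4; demisemiquaver = 1; dotted quaver = 6; semiquaver tied to quaver (semiquaver + quaver) = 6; semiquaver = 2; semiquaver = 2.
Sum: 3 + 2 + 12 + 3 + 4 + 1 + 6 + 6 + 2 + 2 = 41.
41 falls short of 48, so the answer is No.

No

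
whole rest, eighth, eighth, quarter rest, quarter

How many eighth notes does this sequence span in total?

14

Each duration in eighth notes: whole rest = 8; eighth = 1; eighth = 1; quarter rest = 2; quarter = 2.
Altogether 8 + 1 + 1 + 2 + 2 = 14 eighth notes.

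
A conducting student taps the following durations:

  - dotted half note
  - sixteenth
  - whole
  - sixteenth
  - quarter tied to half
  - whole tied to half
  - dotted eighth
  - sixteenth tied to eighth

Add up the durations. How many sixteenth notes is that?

72

Each duration in sixteenth notes: dotted half note = 12; sixteenth = 1; whole = 16; sixteenth = 1; quarter tied to half (quarter + half) = 12; whole tied to half (whole + half) = 24; dotted eighth = 3; sixteenth tied to eighth (sixteenth + eighth) = 3.
Sum: 12 + 1 + 16 + 1 + 12 + 24 + 3 + 3 = 72 sixteenth notes.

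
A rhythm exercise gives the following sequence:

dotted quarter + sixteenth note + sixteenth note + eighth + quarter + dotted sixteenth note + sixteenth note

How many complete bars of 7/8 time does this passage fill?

1

One bar of 7/8 = 28 thirty-second notes.
Express everything in thirty-second notes: dotted quarter = 12; sixteenth note = 2; sixteenth note = 2; eighth = 4; quarter = 8; dotted sixteenth note = 3; sixteenth note = 2.
Adding: 12 + 2 + 2 + 4 + 8 + 3 + 2 = 33.
33 ÷ 28 = 1 complete bar with 5 left over.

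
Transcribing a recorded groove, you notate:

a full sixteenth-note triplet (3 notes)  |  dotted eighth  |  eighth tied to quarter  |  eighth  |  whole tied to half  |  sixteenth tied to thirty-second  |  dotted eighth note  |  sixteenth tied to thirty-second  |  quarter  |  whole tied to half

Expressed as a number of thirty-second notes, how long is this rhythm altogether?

Each duration in thirty-second notes: a full sixteenth-note triplet (3 notes) (three triplet sixteenths span one eighth) = 4; dotted eighth = 6; eighth tied to quarter (eighth + quarter) = 12; eighth = 4; whole tied to half (whole + half) = 48; sixteenth tied to thirty-second (sixteenth + thirty-second) = 3; dotted eighth note = 6; sixteenth tied to thirty-second (sixteenth + thirty-second) = 3; quarter = 8; whole tied to half (whole + half) = 48.
Total: 4 + 6 + 12 + 4 + 48 + 3 + 6 + 3 + 8 + 48 = 142 thirty-second notes.

142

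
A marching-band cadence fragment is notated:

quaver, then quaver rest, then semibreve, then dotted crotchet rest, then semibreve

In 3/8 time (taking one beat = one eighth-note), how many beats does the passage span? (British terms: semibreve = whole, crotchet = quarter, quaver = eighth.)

21

One eighth-note beat = 2 sixteenth notes.
Each duration in sixteenth notes: quaver = 2; quaver rest = 2; semibreve = 16; dotted crotchet rest = 6; semibreve = 16.
Sum: 2 + 2 + 16 + 6 + 16 = 42.
42 ÷ 2 = 21 beats.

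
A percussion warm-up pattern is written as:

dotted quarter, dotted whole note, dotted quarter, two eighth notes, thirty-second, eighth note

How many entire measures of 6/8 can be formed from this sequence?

One bar of 6/8 = 24 thirty-second notes.
Convert each value to thirty-second notes: dotted quarter = 12; dotted whole note = 48; dotted quarter = 12; eighth note = 4; eighth note = 4; thirty-second = 1; eighth note = 4.
Altogether 12 + 48 + 12 + 4 + 4 + 1 + 4 = 85.
85 ÷ 24 = 3 complete bars with 13 left over.

3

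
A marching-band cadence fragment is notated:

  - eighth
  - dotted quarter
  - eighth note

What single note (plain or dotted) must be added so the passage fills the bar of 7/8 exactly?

The bar of 7/8 = 7 eighth notes.
Express everything in eighth notes: eighth = 1; dotted quarter = 3; eighth note = 1.
Sum: 1 + 3 + 1 = 5.
Remaining: 7 − 5 = 2 eighth notes, which is a quarter note.

quarter note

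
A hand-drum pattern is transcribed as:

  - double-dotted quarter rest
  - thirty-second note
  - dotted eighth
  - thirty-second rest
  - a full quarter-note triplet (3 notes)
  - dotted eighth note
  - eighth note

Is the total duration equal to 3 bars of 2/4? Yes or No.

Yes

One bar of 2/4 = 16 thirty-second notes, so 3 bars = 48.
Each duration in thirty-second notes: double-dotted quarter rest = 14; thirty-second note = 1; dotted eighth = 6; thirty-second rest = 1; a full quarter-note triplet (3 notes) (three triplet quarters span one half) = 16; dotted eighth note = 6; eighth note = 4.
Total: 14 + 1 + 6 + 1 + 16 + 6 + 4 = 48.
48 equals 48, so the answer is Yes.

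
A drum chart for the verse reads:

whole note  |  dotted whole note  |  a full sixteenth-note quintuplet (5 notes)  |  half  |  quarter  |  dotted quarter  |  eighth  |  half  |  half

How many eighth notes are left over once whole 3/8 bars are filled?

1

One bar of 3/8 = 3 eighth notes.
In eighth notes: whole note = 8; dotted whole note = 12; a full sixteenth-note quintuplet (5 notes) (five quintuplet sixteenths span one quarter) = 2; half = 4; quarter = 2; dotted quarter = 3; eighth = 1; half = 4; half = 4.
Sum: 8 + 12 + 2 + 4 + 2 + 3 + 1 + 4 + 4 = 40.
40 ÷ 3 = 13 complete bars with 1 eighth note remaining.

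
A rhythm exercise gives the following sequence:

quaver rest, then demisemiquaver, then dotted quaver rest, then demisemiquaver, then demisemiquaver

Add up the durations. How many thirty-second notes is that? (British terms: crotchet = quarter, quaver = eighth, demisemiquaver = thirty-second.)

Express everything in thirty-second notes: quaver rest = 4; demisemiquaver = 1; dotted quaver rest = 6; demisemiquaver = 1; demisemiquaver = 1.
Total: 4 + 1 + 6 + 1 + 1 = 13 thirty-second notes.

13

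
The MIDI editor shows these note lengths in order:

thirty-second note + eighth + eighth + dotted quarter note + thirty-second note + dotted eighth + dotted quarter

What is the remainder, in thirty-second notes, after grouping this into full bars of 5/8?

One bar of 5/8 = 20 thirty-second notes.
Each duration in thirty-second notes: thirty-second note = 1; eighth = 4; eighth = 4; dotted quarter note = 12; thirty-second note = 1; dotted eighth = 6; dotted quarter = 12.
Adding: 1 + 4 + 4 + 12 + 1 + 6 + 12 = 40.
40 ÷ 20 = 2 complete bars with 0 thirty-second notes remaining.

0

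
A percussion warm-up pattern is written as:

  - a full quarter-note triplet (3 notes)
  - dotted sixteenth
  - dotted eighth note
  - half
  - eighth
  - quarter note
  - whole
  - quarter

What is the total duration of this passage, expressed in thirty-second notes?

Each duration in thirty-second notes: a full quarter-note triplet (3 notes) (three triplet quarters span one half) = 16; dotted sixteenth = 3; dotted eighth note = 6; half = 16; eighth = 4; quarter note = 8; whole = 32; quarter = 8.
Sum: 16 + 3 + 6 + 16 + 4 + 8 + 32 + 8 = 93 thirty-second notes.

93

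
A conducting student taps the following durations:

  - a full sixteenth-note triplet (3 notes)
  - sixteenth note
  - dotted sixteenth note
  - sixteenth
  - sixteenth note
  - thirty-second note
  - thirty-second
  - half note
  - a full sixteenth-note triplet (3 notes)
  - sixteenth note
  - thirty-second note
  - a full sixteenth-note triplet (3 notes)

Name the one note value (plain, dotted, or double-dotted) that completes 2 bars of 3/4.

dotted eighth note

2 bars of 3/4 = 48 thirty-second notes.
Working in thirty-second notes: a full sixteenth-note triplet (3 notes) (three triplet sixteenths span one eighth) = 4; sixteenth note = 2; dotted sixteenth note = 3; sixteenth = 2; sixteenth note = 2; thirty-second note = 1; thirty-second = 1; half note = 16; a full sixteenth-note triplet (3 notes) (three triplet sixteenths span one eighth) = 4; sixteenth note = 2; thirty-second note = 1; a full sixteenth-note triplet (3 notes) (three triplet sixteenths span one eighth) = 4.
Altogether 4 + 2 + 3 + 2 + 2 + 1 + 1 + 16 + 4 + 2 + 1 + 4 = 42.
Remaining: 48 − 42 = 6 thirty-second notes, which is a dotted eighth note.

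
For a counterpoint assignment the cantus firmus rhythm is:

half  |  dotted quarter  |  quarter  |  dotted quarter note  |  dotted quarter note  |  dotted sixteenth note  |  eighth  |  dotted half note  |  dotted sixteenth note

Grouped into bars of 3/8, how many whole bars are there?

7

One bar of 3/8 = 12 thirty-second notes.
Express everything in thirty-second notes: half = 16; dotted quarter = 12; quarter = 8; dotted quarter note = 12; dotted quarter note = 12; dotted sixteenth note = 3; eighth = 4; dotted half note = 24; dotted sixteenth note = 3.
Altogether 16 + 12 + 8 + 12 + 12 + 3 + 4 + 24 + 3 = 94.
94 ÷ 12 = 7 complete bars with 10 left over.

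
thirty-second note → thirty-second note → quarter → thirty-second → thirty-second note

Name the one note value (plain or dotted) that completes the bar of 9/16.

dotted eighth note

The bar of 9/16 = 18 thirty-second notes.
Each duration in thirty-second notes: thirty-second note = 1; thirty-second note = 1; quarter = 8; thirty-second = 1; thirty-second note = 1.
Sum: 1 + 1 + 8 + 1 + 1 = 12.
Remaining: 18 − 12 = 6 thirty-second notes, which is a dotted eighth note.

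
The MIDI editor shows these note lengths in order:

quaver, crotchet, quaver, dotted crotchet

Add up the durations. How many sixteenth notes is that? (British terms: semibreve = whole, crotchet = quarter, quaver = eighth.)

Each duration in sixteenth notes: quaver = 2; crotchet = 4; quaver = 2; dotted crotchet = 6.
Altogether 2 + 4 + 2 + 6 = 14 sixteenth notes.

14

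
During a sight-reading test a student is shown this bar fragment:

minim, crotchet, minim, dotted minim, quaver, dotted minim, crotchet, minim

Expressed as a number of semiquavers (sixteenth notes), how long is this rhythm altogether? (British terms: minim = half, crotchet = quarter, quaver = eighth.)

Express everything in sixteenth notes: minim = 8; crotchet = 4; minim = 8; dotted minim = 12; quaver = 2; dotted minim = 12; crotchet = 4; minim = 8.
Adding: 8 + 4 + 8 + 12 + 2 + 12 + 4 + 8 = 58 sixteenth notes.

58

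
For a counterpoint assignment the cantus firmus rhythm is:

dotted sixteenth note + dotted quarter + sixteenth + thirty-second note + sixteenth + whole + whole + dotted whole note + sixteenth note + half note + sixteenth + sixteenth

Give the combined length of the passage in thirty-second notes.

154

Express everything in thirty-second notes: dotted sixteenth note = 3; dotted quarter = 12; sixteenth = 2; thirty-second note = 1; sixteenth = 2; whole = 32; whole = 32; dotted whole note = 48; sixteenth note = 2; half note = 16; sixteenth = 2; sixteenth = 2.
Altogether 3 + 12 + 2 + 1 + 2 + 32 + 32 + 48 + 2 + 16 + 2 + 2 = 154 thirty-second notes.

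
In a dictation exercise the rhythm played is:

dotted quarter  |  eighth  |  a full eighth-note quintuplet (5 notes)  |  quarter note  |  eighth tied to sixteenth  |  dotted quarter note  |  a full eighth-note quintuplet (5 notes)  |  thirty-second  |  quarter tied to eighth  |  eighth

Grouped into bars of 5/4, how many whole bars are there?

2

One bar of 5/4 = 40 thirty-second notes.
In thirty-second notes: dotted quarter = 12; eighth = 4; a full eighth-note quintuplet (5 notes) (five quintuplet eighths span one half) = 16; quarter note = 8; eighth tied to sixteenth (eighth + sixteenth) = 6; dotted quarter note = 12; a full eighth-note quintuplet (5 notes) (five quintuplet eighths span one half) = 16; thirty-second = 1; quarter tied to eighth (quarter + eighth) = 12; eighth = 4.
Total: 12 + 4 + 16 + 8 + 6 + 12 + 16 + 1 + 12 + 4 = 91.
91 ÷ 40 = 2 complete bars with 11 left over.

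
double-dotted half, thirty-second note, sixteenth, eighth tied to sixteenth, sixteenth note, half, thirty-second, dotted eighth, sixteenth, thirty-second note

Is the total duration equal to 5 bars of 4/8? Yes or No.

No

One bar of 4/8 = 16 thirty-second notes, so 5 bars = 80.
Express everything in thirty-second notes: double-dotted half = 28; thirty-second note = 1; sixteenth = 2; eighth tied to sixteenth (eighth + sixteenth) = 6; sixteenth note = 2; half = 16; thirty-second = 1; dotted eighth = 6; sixteenth = 2; thirty-second note = 1.
Altogether 28 + 1 + 2 + 6 + 2 + 16 + 1 + 6 + 2 + 1 = 65.
65 falls short of 80, so the answer is No.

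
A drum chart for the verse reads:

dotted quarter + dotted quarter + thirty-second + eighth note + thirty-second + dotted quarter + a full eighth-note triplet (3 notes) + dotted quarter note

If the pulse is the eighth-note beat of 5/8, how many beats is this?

15.5

One eighth-note beat = 4 thirty-second notes.
In thirty-second notes: dotted quarter = 12; dotted quarter = 12; thirty-second = 1; eighth note = 4; thirty-second = 1; dotted quarter = 12; a full eighth-note triplet (3 notes) (three triplet eighths span one quarter) = 8; dotted quarter note = 12.
Adding: 12 + 12 + 1 + 4 + 1 + 12 + 8 + 12 = 62.
62 ÷ 4 = 15.5 beats.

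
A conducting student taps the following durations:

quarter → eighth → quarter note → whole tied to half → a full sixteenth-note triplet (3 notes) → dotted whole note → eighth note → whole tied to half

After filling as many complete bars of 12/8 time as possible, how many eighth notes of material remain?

7

One bar of 12/8 = 12 eighth notes.
Working in eighth notes: quarter = 2; eighth = 1; quarter note = 2; whole tied to half (whole + half) = 12; a full sixteenth-note triplet (3 notes) (three triplet sixteenths span one eighth) = 1; dotted whole note = 12; eighth note = 1; whole tied to half (whole + half) = 12.
Sum: 2 + 1 + 2 + 12 + 1 + 12 + 1 + 12 = 43.
43 ÷ 12 = 3 complete bars with 7 eighth notes remaining.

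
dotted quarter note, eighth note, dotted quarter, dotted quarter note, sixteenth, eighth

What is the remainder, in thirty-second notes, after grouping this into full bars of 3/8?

10

One bar of 3/8 = 6 sixteenth notes.
Working in sixteenth notes: dotted quarter note = 6; eighth note = 2; dotted quarter = 6; dotted quarter note = 6; sixteenth = 1; eighth = 2.
Altogether 6 + 2 + 6 + 6 + 1 + 2 = 23.
23 ÷ 6 = 3 complete bars with 5 sixteenth notes remaining = 10 thirty-second notes.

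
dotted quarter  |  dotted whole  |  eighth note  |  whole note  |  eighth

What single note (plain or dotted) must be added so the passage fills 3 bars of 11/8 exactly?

3 bars of 11/8 = 33 eighth notes.
Each duration in eighth notes: dotted quarter = 3; dotted whole = 12; eighth note = 1; whole note = 8; eighth = 1.
Sum: 3 + 12 + 1 + 8 + 1 = 25.
Remaining: 33 − 25 = 8 eighth notes, which is a whole note.

whole note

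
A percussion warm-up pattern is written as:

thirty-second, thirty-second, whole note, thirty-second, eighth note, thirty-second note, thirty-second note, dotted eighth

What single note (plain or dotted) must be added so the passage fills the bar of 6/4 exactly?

thirty-second note

The bar of 6/4 = 48 thirty-second notes.
In thirty-second notes: thirty-second = 1; thirty-second = 1; whole note = 32; thirty-second = 1; eighth note = 4; thirty-second note = 1; thirty-second note = 1; dotted eighth = 6.
Altogether 1 + 1 + 32 + 1 + 4 + 1 + 1 + 6 = 47.
Remaining: 48 − 47 = 1 thirty-second note, which is a thirty-second note.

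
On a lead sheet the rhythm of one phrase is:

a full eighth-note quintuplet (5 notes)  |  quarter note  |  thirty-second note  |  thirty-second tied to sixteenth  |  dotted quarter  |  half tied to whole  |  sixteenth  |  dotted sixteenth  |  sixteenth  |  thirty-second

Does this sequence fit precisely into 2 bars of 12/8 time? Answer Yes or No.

One bar of 12/8 = 48 thirty-second notes, so 2 bars = 96.
Express everything in thirty-second notes: a full eighth-note quintuplet (5 notes) (five quintuplet eighths span one half) = 16; quarter note = 8; thirty-second note = 1; thirty-second tied to sixteenth (thirty-second + sixteenth) = 3; dotted quarter = 12; half tied to whole (half + whole) = 48; sixteenth = 2; dotted sixteenth = 3; sixteenth = 2; thirty-second = 1.
Adding: 16 + 8 + 1 + 3 + 12 + 48 + 2 + 3 + 2 + 1 = 96.
96 equals 96, so the answer is Yes.

Yes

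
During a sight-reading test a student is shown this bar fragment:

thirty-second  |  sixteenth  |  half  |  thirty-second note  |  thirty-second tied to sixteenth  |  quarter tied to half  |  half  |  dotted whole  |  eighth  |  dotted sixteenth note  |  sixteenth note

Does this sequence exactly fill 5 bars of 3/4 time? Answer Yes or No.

Yes

One bar of 3/4 = 24 thirty-second notes, so 5 bars = 120.
Express everything in thirty-second notes: thirty-second = 1; sixteenth = 2; half = 16; thirty-second note = 1; thirty-second tied to sixteenth (thirty-second + sixteenth) = 3; quarter tied to half (quarter + half) = 24; half = 16; dotted whole = 48; eighth = 4; dotted sixteenth note = 3; sixteenth note = 2.
Sum: 1 + 2 + 16 + 1 + 3 + 24 + 16 + 48 + 4 + 3 + 2 = 120.
120 equals 120, so the answer is Yes.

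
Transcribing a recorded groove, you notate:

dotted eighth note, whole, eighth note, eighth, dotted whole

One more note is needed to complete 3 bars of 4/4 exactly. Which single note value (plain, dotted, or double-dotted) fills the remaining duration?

3 bars of 4/4 = 48 sixteenth notes.
Express everything in sixteenth notes: dotted eighth note = 3; whole = 16; eighth note = 2; eighth = 2; dotted whole = 24.
Altogether 3 + 16 + 2 + 2 + 24 = 47.
Remaining: 48 − 47 = 1 sixteenth note, which is a sixteenth note.

sixteenth note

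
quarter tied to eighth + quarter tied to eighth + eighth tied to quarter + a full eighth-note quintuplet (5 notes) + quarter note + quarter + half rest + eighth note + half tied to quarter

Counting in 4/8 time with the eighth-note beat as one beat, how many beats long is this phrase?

One eighth-note beat = 2 sixteenth notes.
Express everything in sixteenth notes: quarter tied to eighth (quarter + eighth) = 6; quarter tied to eighth (quarter + eighth) = 6; eighth tied to quarter (eighth + quarter) = 6; a full eighth-note quintuplet (5 notes) (five quintuplet eighths span one half) = 8; quarter note = 4; quarter = 4; half rest = 8; eighth note = 2; half tied to quarter (half + quarter) = 12.
Adding: 6 + 6 + 6 + 8 + 4 + 4 + 8 + 2 + 12 = 56.
56 ÷ 2 = 28 beats.

28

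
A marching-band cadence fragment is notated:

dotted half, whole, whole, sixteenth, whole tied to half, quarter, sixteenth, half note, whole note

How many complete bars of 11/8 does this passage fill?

4

One bar of 11/8 = 22 sixteenth notes.
In sixteenth notes: dotted half = 12; whole = 16; whole = 16; sixteenth = 1; whole tied to half (whole + half) = 24; quarter = 4; sixteenth = 1; half note = 8; whole note = 16.
Sum: 12 + 16 + 16 + 1 + 24 + 4 + 1 + 8 + 16 = 98.
98 ÷ 22 = 4 complete bars with 10 left over.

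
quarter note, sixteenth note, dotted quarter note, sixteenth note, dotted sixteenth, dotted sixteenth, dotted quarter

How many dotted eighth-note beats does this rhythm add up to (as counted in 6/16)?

7

One dotted eighth-note beat = 6 thirty-second notes.
Express everything in thirty-second notes: quarter note = 8; sixteenth note = 2; dotted quarter note = 12; sixteenth note = 2; dotted sixteenth = 3; dotted sixteenth = 3; dotted quarter = 12.
Sum: 8 + 2 + 12 + 2 + 3 + 3 + 12 = 42.
42 ÷ 6 = 7 beats.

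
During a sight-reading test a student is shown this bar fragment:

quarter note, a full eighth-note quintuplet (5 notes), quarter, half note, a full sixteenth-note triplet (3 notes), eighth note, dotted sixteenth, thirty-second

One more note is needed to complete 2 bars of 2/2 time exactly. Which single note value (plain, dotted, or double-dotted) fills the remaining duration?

2 bars of 2/2 = 64 thirty-second notes.
In thirty-second notes: quarter note = 8; a full eighth-note quintuplet (5 notes) (five quintuplet eighths span one half) = 16; quarter = 8; half note = 16; a full sixteenth-note triplet (3 notes) (three triplet sixteenths span one eighth) = 4; eighth note = 4; dotted sixteenth = 3; thirty-second = 1.
Altogether 8 + 16 + 8 + 16 + 4 + 4 + 3 + 1 = 60.
Remaining: 64 − 60 = 4 thirty-second notes, which is a eighth note.

eighth note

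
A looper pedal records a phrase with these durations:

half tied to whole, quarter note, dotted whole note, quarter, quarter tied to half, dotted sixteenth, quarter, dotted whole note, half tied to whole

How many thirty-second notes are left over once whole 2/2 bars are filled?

19

One bar of 2/2 = 32 thirty-second notes.
Express everything in thirty-second notes: half tied to whole (half + whole) = 48; quarter note = 8; dotted whole note = 48; quarter = 8; quarter tied to half (quarter + half) = 24; dotted sixteenth = 3; quarter = 8; dotted whole note = 48; half tied to whole (half + whole) = 48.
Altogether 48 + 8 + 48 + 8 + 24 + 3 + 8 + 48 + 48 = 243.
243 ÷ 32 = 7 complete bars with 19 thirty-second notes remaining.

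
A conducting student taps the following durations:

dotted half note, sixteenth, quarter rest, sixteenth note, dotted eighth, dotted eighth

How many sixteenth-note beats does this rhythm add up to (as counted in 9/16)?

One sixteenth-note beat = 2 thirty-second notes.
Convert each value to thirty-second notes: dotted half note = 24; sixteenth = 2; quarter rest = 8; sixteenth note = 2; dotted eighth = 6; dotted eighth = 6.
Total: 24 + 2 + 8 + 2 + 6 + 6 = 48.
48 ÷ 2 = 24 beats.

24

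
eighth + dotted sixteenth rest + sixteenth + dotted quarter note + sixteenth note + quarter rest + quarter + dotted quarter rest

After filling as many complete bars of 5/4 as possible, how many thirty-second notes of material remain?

11

One bar of 5/4 = 40 thirty-second notes.
Each duration in thirty-second notes: eighth = 4; dotted sixteenth rest = 3; sixteenth = 2; dotted quarter note = 12; sixteenth note = 2; quarter rest = 8; quarter = 8; dotted quarter rest = 12.
Sum: 4 + 3 + 2 + 12 + 2 + 8 + 8 + 12 = 51.
51 ÷ 40 = 1 complete bar with 11 thirty-second notes remaining.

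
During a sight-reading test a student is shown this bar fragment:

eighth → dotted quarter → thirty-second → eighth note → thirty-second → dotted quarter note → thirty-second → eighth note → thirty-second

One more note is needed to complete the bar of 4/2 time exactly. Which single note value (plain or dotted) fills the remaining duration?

The bar of 4/2 = 64 thirty-second notes.
Working in thirty-second notes: eighth = 4; dotted quarter = 12; thirty-second = 1; eighth note = 4; thirty-second = 1; dotted quarter note = 12; thirty-second = 1; eighth note = 4; thirty-second = 1.
Altogether 4 + 12 + 1 + 4 + 1 + 12 + 1 + 4 + 1 = 40.
Remaining: 64 − 40 = 24 thirty-second notes, which is a dotted half note.

dotted half note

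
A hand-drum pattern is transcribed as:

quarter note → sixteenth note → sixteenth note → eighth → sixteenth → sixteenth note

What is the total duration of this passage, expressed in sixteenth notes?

10

Each duration in sixteenth notes: quarter note = 4; sixteenth note = 1; sixteenth note = 1; eighth = 2; sixteenth = 1; sixteenth note = 1.
Altogether 4 + 1 + 1 + 2 + 1 + 1 = 10 sixteenth notes.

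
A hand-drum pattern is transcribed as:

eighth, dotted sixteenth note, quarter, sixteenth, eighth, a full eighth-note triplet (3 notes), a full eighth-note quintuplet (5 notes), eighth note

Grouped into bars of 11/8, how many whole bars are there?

1

One bar of 11/8 = 44 thirty-second notes.
Each duration in thirty-second notes: eighth = 4; dotted sixteenth note = 3; quarter = 8; sixteenth = 2; eighth = 4; a full eighth-note triplet (3 notes) (three triplet eighths span one quarter) = 8; a full eighth-note quintuplet (5 notes) (five quintuplet eighths span one half) = 16; eighth note = 4.
Altogether 4 + 3 + 8 + 2 + 4 + 8 + 16 + 4 = 49.
49 ÷ 44 = 1 complete bar with 5 left over.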